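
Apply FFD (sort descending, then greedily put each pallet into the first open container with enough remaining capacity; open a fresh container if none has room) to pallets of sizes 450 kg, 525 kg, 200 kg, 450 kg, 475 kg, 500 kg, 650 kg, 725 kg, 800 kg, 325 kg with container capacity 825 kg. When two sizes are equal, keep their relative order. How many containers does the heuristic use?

8

Sorted descending: 800, 725, 650, 525, 500, 475, 450, 450, 325, 200.
  800 → container 1 (new)  [load 800/825]
  725 → container 2 (new)  [load 725/825]
  650 → container 3 (new)  [load 650/825]
  525 → container 4 (new)  [load 525/825]
  500 → container 5 (new)  [load 500/825]
  475 → container 6 (new)  [load 475/825]
  450 → container 7 (new)  [load 450/825]
  450 → container 8 (new)  [load 450/825]
  325 → container 5  [load 825/825]
  200 → container 4  [load 725/825]
8 containers opened.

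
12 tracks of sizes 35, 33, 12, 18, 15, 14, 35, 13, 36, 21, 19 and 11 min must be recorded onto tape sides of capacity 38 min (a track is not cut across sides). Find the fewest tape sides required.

Total = 36 + 35 + 35 + 33 + 21 + 19 + 18 + 15 + 14 + 13 + 12 + 11 = 262 min.
Lower bound: ⌈262/38⌉ = 7 tape sides.
A packing using 8 tape sides:
  side 1: 36 = 36
  side 2: 35 = 35
  side 3: 35 = 35
  side 4: 33 = 33
  side 5: 21 + 15 = 36
  side 6: 19 + 18 = 37
  side 7: 14 + 13 + 11 = 38
  side 8: 12 = 12
No arrangement into 7 tape sides stays within capacity, so 8 is optimal.

8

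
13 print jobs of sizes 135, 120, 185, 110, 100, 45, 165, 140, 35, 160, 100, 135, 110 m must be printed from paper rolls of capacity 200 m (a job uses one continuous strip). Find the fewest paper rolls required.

Total = 185 + 165 + 160 + 140 + 135 + 135 + 120 + 110 + 110 + 100 + 100 + 45 + 35 = 1540 m.
Lower bound: ⌈1540/200⌉ = 8 paper rolls.
Also, 9 print jobs each exceed 100 m, and no two of those can share a roll, so at least 9 paper rolls are needed.
A packing using 10 paper rolls:
  roll 1: 185 = 185
  roll 2: 165 + 35 = 200
  roll 3: 160 = 160
  roll 4: 140 + 45 = 185
  roll 5: 135 = 135
  roll 6: 135 = 135
  roll 7: 120 = 120
  roll 8: 110 = 110
  roll 9: 110 = 110
  roll 10: 100 + 100 = 200
No arrangement into 9 paper rolls stays within capacity, so 10 is optimal.

10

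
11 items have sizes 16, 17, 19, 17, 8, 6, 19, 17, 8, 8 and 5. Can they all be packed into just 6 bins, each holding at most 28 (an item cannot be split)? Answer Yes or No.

Yes

A valid assignment using 6 bins:
  bin 1: 19 + 8 = 27
  bin 2: 19 + 8 = 27
  bin 3: 17 + 8 = 25
  bin 4: 17 + 6 + 5 = 28
  bin 5: 17 = 17
  bin 6: 16 = 16
Every load is within 28, so 6 bins suffice.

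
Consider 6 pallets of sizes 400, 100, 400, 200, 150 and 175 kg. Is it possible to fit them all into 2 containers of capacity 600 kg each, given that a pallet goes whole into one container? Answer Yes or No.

No

Total = 1425 kg; ⌈1425/600⌉ = 3.
At least 3 containers are required, but only 2 are allowed.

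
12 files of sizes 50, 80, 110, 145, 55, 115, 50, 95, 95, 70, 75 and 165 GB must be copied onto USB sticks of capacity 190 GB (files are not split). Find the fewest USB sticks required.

7

Total = 165 + 145 + 115 + 110 + 95 + 95 + 80 + 75 + 70 + 55 + 50 + 50 = 1105 GB.
Lower bound: ⌈1105/190⌉ = 6 USB sticks.
A packing using 7 USB sticks:
  USB stick 1: 165 = 165
  USB stick 2: 145 = 145
  USB stick 3: 115 + 75 = 190
  USB stick 4: 110 + 80 = 190
  USB stick 5: 95 + 95 = 190
  USB stick 6: 70 + 55 + 50 = 175
  USB stick 7: 50 = 50
No arrangement into 6 USB sticks stays within capacity, so 7 is optimal.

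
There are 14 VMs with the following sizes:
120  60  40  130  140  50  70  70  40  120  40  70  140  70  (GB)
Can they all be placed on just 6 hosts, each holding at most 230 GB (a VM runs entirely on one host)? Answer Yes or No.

Yes

A valid assignment using 6 hosts:
  host 1: 140 + 70 = 210
  host 2: 140 + 70 = 210
  host 3: 130 + 70 = 200
  host 4: 120 + 70 + 40 = 230
  host 5: 120 + 60 + 50 = 230
  host 6: 40 + 40 = 80
Every load is within 230 GB, so 6 hosts suffice.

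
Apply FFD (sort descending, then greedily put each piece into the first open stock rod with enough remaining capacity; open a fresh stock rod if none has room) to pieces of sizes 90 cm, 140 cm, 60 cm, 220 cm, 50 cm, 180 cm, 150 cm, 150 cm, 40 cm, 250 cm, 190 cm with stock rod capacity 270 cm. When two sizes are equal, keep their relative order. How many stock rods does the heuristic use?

7

Sorted descending: 250, 220, 190, 180, 150, 150, 140, 90, 60, 50, 40.
  250 → stock rod 1 (new)  [load 250/270]
  220 → stock rod 2 (new)  [load 220/270]
  190 → stock rod 3 (new)  [load 190/270]
  180 → stock rod 4 (new)  [load 180/270]
  150 → stock rod 5 (new)  [load 150/270]
  150 → stock rod 6 (new)  [load 150/270]
  140 → stock rod 7 (new)  [load 140/270]
  90 → stock rod 4  [load 270/270]
  60 → stock rod 3  [load 250/270]
  50 → stock rod 2  [load 270/270]
  40 → stock rod 5  [load 190/270]
7 stock rods opened.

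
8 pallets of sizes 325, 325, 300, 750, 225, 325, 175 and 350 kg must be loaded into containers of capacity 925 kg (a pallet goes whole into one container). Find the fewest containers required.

Total = 750 + 350 + 325 + 325 + 325 + 300 + 225 + 175 = 2775 kg.
Lower bound: ⌈2775/925⌉ = 3 containers.
A packing using 4 containers:
  container 1: 750 + 175 = 925
  container 2: 350 + 325 + 225 = 900
  container 3: 325 + 325 = 650
  container 4: 300 = 300
No arrangement into 3 containers stays within capacity, so 4 is optimal.

4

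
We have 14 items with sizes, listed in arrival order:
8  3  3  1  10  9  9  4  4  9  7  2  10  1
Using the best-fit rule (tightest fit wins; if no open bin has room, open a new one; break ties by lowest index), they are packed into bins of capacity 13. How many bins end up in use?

7

  8 → bin 1 (new)  [load 8/13]
  3 → bin 1  [load 11/13]
  3 → bin 2 (new)  [load 3/13]
  1 → bin 1  [load 12/13]
  10 → bin 2  [load 13/13]
  9 → bin 3 (new)  [load 9/13]
  9 → bin 4 (new)  [load 9/13]
  4 → bin 3  [load 13/13]
  4 → bin 4  [load 13/13]
  9 → bin 5 (new)  [load 9/13]
  7 → bin 6 (new)  [load 7/13]
  2 → bin 5  [load 11/13]
  10 → bin 7 (new)  [load 10/13]
  1 → bin 1  [load 13/13]
7 bins opened.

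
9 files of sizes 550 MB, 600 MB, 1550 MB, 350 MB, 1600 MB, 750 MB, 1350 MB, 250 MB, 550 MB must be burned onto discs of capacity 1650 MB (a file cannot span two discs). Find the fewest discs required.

5

Total = 1600 + 1550 + 1350 + 750 + 600 + 550 + 550 + 350 + 250 = 7550 MB.
Lower bound: ⌈7550/1650⌉ = 5 discs.
A packing using 5 discs:
  disc 1: 1600 = 1600
  disc 2: 1550 = 1550
  disc 3: 1350 + 250 = 1600
  disc 4: 750 + 600 = 1350
  disc 5: 550 + 550 + 350 = 1450
This matches the lower bound, so 5 is optimal.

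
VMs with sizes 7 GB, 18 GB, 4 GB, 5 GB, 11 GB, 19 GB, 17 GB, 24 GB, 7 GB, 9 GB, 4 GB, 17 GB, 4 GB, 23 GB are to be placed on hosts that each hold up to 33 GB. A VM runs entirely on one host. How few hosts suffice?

Total = 24 + 23 + 19 + 18 + 17 + 17 + 11 + 9 + 7 + 7 + 5 + 4 + 4 + 4 = 169 GB.
Lower bound: ⌈169/33⌉ = 6 hosts.
A packing using 6 hosts:
  host 1: 24 + 9 = 33
  host 2: 23 + 7 = 30
  host 3: 19 + 11 = 30
  host 4: 18 + 7 + 5 = 30
  host 5: 17 + 4 + 4 + 4 = 29
  host 6: 17 = 17
This matches the lower bound, so 6 is optimal.

6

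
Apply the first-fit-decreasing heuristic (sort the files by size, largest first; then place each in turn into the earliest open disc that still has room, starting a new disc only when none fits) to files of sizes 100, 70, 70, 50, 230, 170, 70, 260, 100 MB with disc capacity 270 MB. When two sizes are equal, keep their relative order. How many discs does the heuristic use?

Sorted descending: 260, 230, 170, 100, 100, 70, 70, 70, 50.
  260 → disc 1 (new)  [load 260/270]
  230 → disc 2 (new)  [load 230/270]
  170 → disc 3 (new)  [load 170/270]
  100 → disc 3  [load 270/270]
  100 → disc 4 (new)  [load 100/270]
  70 → disc 4  [load 170/270]
  70 → disc 4  [load 240/270]
  70 → disc 5 (new)  [load 70/270]
  50 → disc 5  [load 120/270]
5 discs opened.

5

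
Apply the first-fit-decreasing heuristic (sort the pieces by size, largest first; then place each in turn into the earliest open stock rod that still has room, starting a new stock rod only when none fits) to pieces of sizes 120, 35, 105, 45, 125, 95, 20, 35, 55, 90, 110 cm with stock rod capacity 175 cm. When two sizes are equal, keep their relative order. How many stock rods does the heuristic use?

6

Sorted descending: 125, 120, 110, 105, 95, 90, 55, 45, 35, 35, 20.
  125 → stock rod 1 (new)  [load 125/175]
  120 → stock rod 2 (new)  [load 120/175]
  110 → stock rod 3 (new)  [load 110/175]
  105 → stock rod 4 (new)  [load 105/175]
  95 → stock rod 5 (new)  [load 95/175]
  90 → stock rod 6 (new)  [load 90/175]
  55 → stock rod 2  [load 175/175]
  45 → stock rod 1  [load 170/175]
  35 → stock rod 3  [load 145/175]
  35 → stock rod 4  [load 140/175]
  20 → stock rod 3  [load 165/175]
6 stock rods opened.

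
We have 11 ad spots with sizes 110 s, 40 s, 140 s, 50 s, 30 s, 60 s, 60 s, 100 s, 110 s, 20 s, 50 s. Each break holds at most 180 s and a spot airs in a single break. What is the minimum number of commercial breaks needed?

Total = 140 + 110 + 110 + 100 + 60 + 60 + 50 + 50 + 40 + 30 + 20 = 770 s.
Lower bound: ⌈770/180⌉ = 5 commercial breaks.
A packing using 5 commercial breaks:
  break 1: 140 + 40 = 180
  break 2: 110 + 60 = 170
  break 3: 110 + 60 = 170
  break 4: 100 + 50 + 30 = 180
  break 5: 50 + 20 = 70
This matches the lower bound, so 5 is optimal.

5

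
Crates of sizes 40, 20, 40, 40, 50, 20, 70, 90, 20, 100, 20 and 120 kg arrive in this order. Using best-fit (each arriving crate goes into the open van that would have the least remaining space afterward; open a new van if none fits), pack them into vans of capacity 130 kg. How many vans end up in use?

6

  40 → van 1 (new)  [load 40/130]
  20 → van 1  [load 60/130]
  40 → van 1  [load 100/130]
  40 → van 2 (new)  [load 40/130]
  50 → van 2  [load 90/130]
  20 → van 1  [load 120/130]
  70 → van 3 (new)  [load 70/130]
  90 → van 4 (new)  [load 90/130]
  20 → van 2  [load 110/130]
  100 → van 5 (new)  [load 100/130]
  20 → van 2  [load 130/130]
  120 → van 6 (new)  [load 120/130]
6 vans opened.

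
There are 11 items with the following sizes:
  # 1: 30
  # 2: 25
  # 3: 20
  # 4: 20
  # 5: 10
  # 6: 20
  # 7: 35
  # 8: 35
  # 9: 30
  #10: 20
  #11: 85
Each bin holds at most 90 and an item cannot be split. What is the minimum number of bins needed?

4

Total = 85 + 35 + 35 + 30 + 30 + 25 + 20 + 20 + 20 + 20 + 10 = 330.
Lower bound: ⌈330/90⌉ = 4 bins.
A packing using 4 bins:
  bin 1: 85 = 85
  bin 2: 35 + 35 + 20 = 90
  bin 3: 30 + 30 + 25 = 85
  bin 4: 20 + 20 + 20 + 10 = 70
This matches the lower bound, so 4 is optimal.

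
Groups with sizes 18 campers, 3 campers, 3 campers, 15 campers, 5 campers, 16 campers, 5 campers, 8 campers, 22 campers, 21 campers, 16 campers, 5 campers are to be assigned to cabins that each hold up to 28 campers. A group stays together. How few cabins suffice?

6

Total = 22 + 21 + 18 + 16 + 16 + 15 + 8 + 5 + 5 + 5 + 3 + 3 = 137 campers.
Lower bound: ⌈137/28⌉ = 5 cabins.
Also, 6 groups each exceed 14 campers, and no two of those can share a cabin, so at least 6 cabins are needed.
A packing using 6 cabins:
  cabin 1: 22 + 5 = 27
  cabin 2: 21 + 5 = 26
  cabin 3: 18 + 8 = 26
  cabin 4: 16 + 5 + 3 + 3 = 27
  cabin 5: 16 = 16
  cabin 6: 15 = 15
This matches the lower bound, so 6 is optimal.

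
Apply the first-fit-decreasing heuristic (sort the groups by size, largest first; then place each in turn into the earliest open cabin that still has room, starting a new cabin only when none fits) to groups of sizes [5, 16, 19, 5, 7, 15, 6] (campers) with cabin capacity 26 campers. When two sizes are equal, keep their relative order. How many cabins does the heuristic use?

Sorted descending: 19, 16, 15, 7, 6, 5, 5.
  19 → cabin 1 (new)  [load 19/26]
  16 → cabin 2 (new)  [load 16/26]
  15 → cabin 3 (new)  [load 15/26]
  7 → cabin 1  [load 26/26]
  6 → cabin 2  [load 22/26]
  5 → cabin 3  [load 20/26]
  5 → cabin 3  [load 25/26]
3 cabins opened.

3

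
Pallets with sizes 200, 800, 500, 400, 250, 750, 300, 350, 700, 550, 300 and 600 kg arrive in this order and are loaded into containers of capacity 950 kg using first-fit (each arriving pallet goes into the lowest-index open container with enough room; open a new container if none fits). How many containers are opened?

7

  200 → container 1 (new)  [load 200/950]
  800 → container 2 (new)  [load 800/950]
  500 → container 1  [load 700/950]
  400 → container 3 (new)  [load 400/950]
  250 → container 1  [load 950/950]
  750 → container 4 (new)  [load 750/950]
  300 → container 3  [load 700/950]
  350 → container 5 (new)  [load 350/950]
  700 → container 6 (new)  [load 700/950]
  550 → container 5  [load 900/950]
  300 → container 7 (new)  [load 300/950]
  600 → container 7  [load 900/950]
7 containers opened.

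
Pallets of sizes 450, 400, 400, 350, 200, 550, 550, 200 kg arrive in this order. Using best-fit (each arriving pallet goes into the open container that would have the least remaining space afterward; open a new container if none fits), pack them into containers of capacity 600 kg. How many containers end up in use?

  450 → container 1 (new)  [load 450/600]
  400 → container 2 (new)  [load 400/600]
  400 → container 3 (new)  [load 400/600]
  350 → container 4 (new)  [load 350/600]
  200 → container 2  [load 600/600]
  550 → container 5 (new)  [load 550/600]
  550 → container 6 (new)  [load 550/600]
  200 → container 3  [load 600/600]
6 containers opened.

6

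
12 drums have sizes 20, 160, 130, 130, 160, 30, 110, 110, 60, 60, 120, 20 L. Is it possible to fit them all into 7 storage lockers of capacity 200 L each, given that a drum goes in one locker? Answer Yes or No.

A valid assignment using 7 storage lockers:
  locker 1: 160 + 30 = 190
  locker 2: 160 + 20 + 20 = 200
  locker 3: 130 + 60 = 190
  locker 4: 130 + 60 = 190
  locker 5: 120 = 120
  locker 6: 110 = 110
  locker 7: 110 = 110
Every load is within 200 L, so 7 storage lockers suffice.

Yes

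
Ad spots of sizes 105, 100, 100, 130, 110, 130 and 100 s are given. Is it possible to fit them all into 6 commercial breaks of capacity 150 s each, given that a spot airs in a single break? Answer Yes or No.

Total = 775 s; ⌈775/150⌉ = 6.
7 ad spots each exceed half the capacity and cannot share a break, forcing at least 7 commercial breaks.
At least 7 commercial breaks are required, but only 6 are allowed.

No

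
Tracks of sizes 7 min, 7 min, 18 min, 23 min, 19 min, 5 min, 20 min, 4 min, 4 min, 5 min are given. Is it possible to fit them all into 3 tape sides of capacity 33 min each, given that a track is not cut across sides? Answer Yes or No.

No

Total = 112 min; ⌈112/33⌉ = 4.
At least 4 tape sides are required, but only 3 are allowed.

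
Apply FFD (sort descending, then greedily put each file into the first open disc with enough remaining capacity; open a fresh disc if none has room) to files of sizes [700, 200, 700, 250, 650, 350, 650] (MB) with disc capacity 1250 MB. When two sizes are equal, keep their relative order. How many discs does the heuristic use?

4

Sorted descending: 700, 700, 650, 650, 350, 250, 200.
  700 → disc 1 (new)  [load 700/1250]
  700 → disc 2 (new)  [load 700/1250]
  650 → disc 3 (new)  [load 650/1250]
  650 → disc 4 (new)  [load 650/1250]
  350 → disc 1  [load 1050/1250]
  250 → disc 2  [load 950/1250]
  200 → disc 1  [load 1250/1250]
4 discs opened.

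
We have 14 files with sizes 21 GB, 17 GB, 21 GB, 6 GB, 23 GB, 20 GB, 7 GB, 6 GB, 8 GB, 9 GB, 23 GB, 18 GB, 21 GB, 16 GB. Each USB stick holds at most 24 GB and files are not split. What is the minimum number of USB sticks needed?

10

Total = 23 + 23 + 21 + 21 + 21 + 20 + 18 + 17 + 16 + 9 + 8 + 7 + 6 + 6 = 216 GB.
Lower bound: ⌈216/24⌉ = 9 USB sticks.
A packing using 10 USB sticks:
  USB stick 1: 23 = 23
  USB stick 2: 23 = 23
  USB stick 3: 21 = 21
  USB stick 4: 21 = 21
  USB stick 5: 21 = 21
  USB stick 6: 20 = 20
  USB stick 7: 18 + 6 = 24
  USB stick 8: 17 + 7 = 24
  USB stick 9: 16 + 8 = 24
  USB stick 10: 9 + 6 = 15
No arrangement into 9 USB sticks stays within capacity, so 10 is optimal.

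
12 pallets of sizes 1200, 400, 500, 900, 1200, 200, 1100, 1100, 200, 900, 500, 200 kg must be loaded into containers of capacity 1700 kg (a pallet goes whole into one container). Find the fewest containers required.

Total = 1200 + 1200 + 1100 + 1100 + 900 + 900 + 500 + 500 + 400 + 200 + 200 + 200 = 8400 kg.
Lower bound: ⌈8400/1700⌉ = 5 containers.
Also, 6 pallets each exceed 850 kg, and no two of those can share a container, so at least 6 containers are needed.
A packing using 6 containers:
  container 1: 1200 + 500 = 1700
  container 2: 1200 + 500 = 1700
  container 3: 1100 + 400 + 200 = 1700
  container 4: 1100 + 200 + 200 = 1500
  container 5: 900 = 900
  container 6: 900 = 900
This matches the lower bound, so 6 is optimal.

6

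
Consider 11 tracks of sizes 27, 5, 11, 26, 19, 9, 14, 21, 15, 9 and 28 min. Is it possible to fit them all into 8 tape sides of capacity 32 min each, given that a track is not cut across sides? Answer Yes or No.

A valid assignment using 7 tape sides:
  side 1: 28 = 28
  side 2: 27 + 5 = 32
  side 3: 26 = 26
  side 4: 21 + 11 = 32
  side 5: 19 + 9 = 28
  side 6: 15 + 14 = 29
  side 7: 9 = 9
That uses only 7 ≤ 8, so 8 tape sides are enough.

Yes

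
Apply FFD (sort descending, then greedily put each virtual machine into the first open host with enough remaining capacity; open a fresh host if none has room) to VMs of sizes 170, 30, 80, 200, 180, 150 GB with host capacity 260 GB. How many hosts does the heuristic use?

Sorted descending: 200, 180, 170, 150, 80, 30.
  200 → host 1 (new)  [load 200/260]
  180 → host 2 (new)  [load 180/260]
  170 → host 3 (new)  [load 170/260]
  150 → host 4 (new)  [load 150/260]
  80 → host 2  [load 260/260]
  30 → host 1  [load 230/260]
4 hosts opened.

4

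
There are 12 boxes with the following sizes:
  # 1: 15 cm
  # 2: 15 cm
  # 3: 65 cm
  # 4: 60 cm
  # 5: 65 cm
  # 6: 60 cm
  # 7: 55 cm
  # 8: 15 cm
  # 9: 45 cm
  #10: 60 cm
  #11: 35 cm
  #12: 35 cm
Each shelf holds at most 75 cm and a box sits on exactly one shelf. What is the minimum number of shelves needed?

Total = 65 + 65 + 60 + 60 + 60 + 55 + 45 + 35 + 35 + 15 + 15 + 15 = 525 cm.
Lower bound: ⌈525/75⌉ = 7 shelves.
A packing using 8 shelves:
  shelf 1: 65 = 65
  shelf 2: 65 = 65
  shelf 3: 60 + 15 = 75
  shelf 4: 60 + 15 = 75
  shelf 5: 60 + 15 = 75
  shelf 6: 55 = 55
  shelf 7: 45 = 45
  shelf 8: 35 + 35 = 70
No arrangement into 7 shelves stays within capacity, so 8 is optimal.

8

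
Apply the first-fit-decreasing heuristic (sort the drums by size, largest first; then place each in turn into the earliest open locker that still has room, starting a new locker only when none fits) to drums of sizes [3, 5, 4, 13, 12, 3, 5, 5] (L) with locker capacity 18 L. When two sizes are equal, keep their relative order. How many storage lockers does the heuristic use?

3

Sorted descending: 13, 12, 5, 5, 5, 4, 3, 3.
  13 → locker 1 (new)  [load 13/18]
  12 → locker 2 (new)  [load 12/18]
  5 → locker 1  [load 18/18]
  5 → locker 2  [load 17/18]
  5 → locker 3 (new)  [load 5/18]
  4 → locker 3  [load 9/18]
  3 → locker 3  [load 12/18]
  3 → locker 3  [load 15/18]
3 storage lockers opened.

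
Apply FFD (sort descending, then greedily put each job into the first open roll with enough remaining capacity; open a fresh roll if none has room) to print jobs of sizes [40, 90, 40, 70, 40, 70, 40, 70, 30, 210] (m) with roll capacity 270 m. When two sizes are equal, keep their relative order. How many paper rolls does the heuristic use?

Sorted descending: 210, 90, 70, 70, 70, 40, 40, 40, 40, 30.
  210 → roll 1 (new)  [load 210/270]
  90 → roll 2 (new)  [load 90/270]
  70 → roll 2  [load 160/270]
  70 → roll 2  [load 230/270]
  70 → roll 3 (new)  [load 70/270]
  40 → roll 1  [load 250/270]
  40 → roll 2  [load 270/270]
  40 → roll 3  [load 110/270]
  40 → roll 3  [load 150/270]
  30 → roll 3  [load 180/270]
3 paper rolls opened.

3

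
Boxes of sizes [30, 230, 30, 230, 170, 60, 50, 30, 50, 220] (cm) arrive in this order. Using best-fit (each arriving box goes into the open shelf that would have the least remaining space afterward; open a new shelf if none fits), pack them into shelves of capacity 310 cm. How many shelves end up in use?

  30 → shelf 1 (new)  [load 30/310]
  230 → shelf 1  [load 260/310]
  30 → shelf 1  [load 290/310]
  230 → shelf 2 (new)  [load 230/310]
  170 → shelf 3 (new)  [load 170/310]
  60 → shelf 2  [load 290/310]
  50 → shelf 3  [load 220/310]
  30 → shelf 3  [load 250/310]
  50 → shelf 3  [load 300/310]
  220 → shelf 4 (new)  [load 220/310]
4 shelves opened.

4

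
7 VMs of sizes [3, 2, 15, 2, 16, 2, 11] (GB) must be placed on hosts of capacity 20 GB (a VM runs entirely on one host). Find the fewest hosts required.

Total = 16 + 15 + 11 + 3 + 2 + 2 + 2 = 51 GB.
Lower bound: ⌈51/20⌉ = 3 hosts.
A packing using 3 hosts:
  host 1: 16 + 3 = 19
  host 2: 15 + 2 + 2 = 19
  host 3: 11 + 2 = 13
This matches the lower bound, so 3 is optimal.

3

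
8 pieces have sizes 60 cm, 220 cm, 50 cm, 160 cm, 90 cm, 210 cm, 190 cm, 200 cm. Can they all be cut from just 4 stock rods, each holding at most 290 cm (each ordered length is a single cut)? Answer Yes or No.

Total = 1180 cm; ⌈1180/290⌉ = 5.
At least 5 stock rods are required, but only 4 are allowed.

No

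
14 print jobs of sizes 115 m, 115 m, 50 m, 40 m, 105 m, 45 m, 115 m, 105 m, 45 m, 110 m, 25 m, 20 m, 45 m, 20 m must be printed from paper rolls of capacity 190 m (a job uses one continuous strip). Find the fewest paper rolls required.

6

Total = 115 + 115 + 115 + 110 + 105 + 105 + 50 + 45 + 45 + 45 + 40 + 25 + 20 + 20 = 955 m.
Lower bound: ⌈955/190⌉ = 6 paper rolls.
A packing using 6 paper rolls:
  roll 1: 115 + 50 + 25 = 190
  roll 2: 115 + 45 + 20 = 180
  roll 3: 115 + 45 + 20 = 180
  roll 4: 110 + 45 = 155
  roll 5: 105 + 40 = 145
  roll 6: 105 = 105
This matches the lower bound, so 6 is optimal.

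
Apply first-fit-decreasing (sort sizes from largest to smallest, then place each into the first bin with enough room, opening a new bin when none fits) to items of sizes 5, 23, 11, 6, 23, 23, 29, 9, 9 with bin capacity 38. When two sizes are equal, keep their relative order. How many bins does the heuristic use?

4

Sorted descending: 29, 23, 23, 23, 11, 9, 9, 6, 5.
  29 → bin 1 (new)  [load 29/38]
  23 → bin 2 (new)  [load 23/38]
  23 → bin 3 (new)  [load 23/38]
  23 → bin 4 (new)  [load 23/38]
  11 → bin 2  [load 34/38]
  9 → bin 1  [load 38/38]
  9 → bin 3  [load 32/38]
  6 → bin 3  [load 38/38]
  5 → bin 4  [load 28/38]
4 bins opened.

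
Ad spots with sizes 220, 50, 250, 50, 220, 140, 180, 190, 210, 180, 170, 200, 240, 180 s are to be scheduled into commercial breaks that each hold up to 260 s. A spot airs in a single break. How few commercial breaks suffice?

Total = 250 + 240 + 220 + 220 + 210 + 200 + 190 + 180 + 180 + 180 + 170 + 140 + 50 + 50 = 2480 s.
Lower bound: ⌈2480/260⌉ = 10 commercial breaks.
Also, 12 ad spots each exceed 130 s, and no two of those can share a break, so at least 12 commercial breaks are needed.
A packing using 12 commercial breaks:
  break 1: 250 = 250
  break 2: 240 = 240
  break 3: 220 = 220
  break 4: 220 = 220
  break 5: 210 + 50 = 260
  break 6: 200 + 50 = 250
  break 7: 190 = 190
  break 8: 180 = 180
  break 9: 180 = 180
  break 10: 180 = 180
  break 11: 170 = 170
  break 12: 140 = 140
This matches the lower bound, so 12 is optimal.

12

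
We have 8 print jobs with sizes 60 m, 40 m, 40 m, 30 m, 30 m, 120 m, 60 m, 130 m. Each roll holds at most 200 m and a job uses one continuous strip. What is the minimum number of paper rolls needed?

3

Total = 130 + 120 + 60 + 60 + 40 + 40 + 30 + 30 = 510 m.
Lower bound: ⌈510/200⌉ = 3 paper rolls.
A packing using 3 paper rolls:
  roll 1: 130 + 60 = 190
  roll 2: 120 + 60 = 180
  roll 3: 40 + 40 + 30 + 30 = 140
This matches the lower bound, so 3 is optimal.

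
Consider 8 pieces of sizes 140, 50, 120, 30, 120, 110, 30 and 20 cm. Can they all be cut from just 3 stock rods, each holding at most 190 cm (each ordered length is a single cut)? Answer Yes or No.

Total = 620 cm; ⌈620/190⌉ = 4.
At least 4 stock rods are required, but only 3 are allowed.

No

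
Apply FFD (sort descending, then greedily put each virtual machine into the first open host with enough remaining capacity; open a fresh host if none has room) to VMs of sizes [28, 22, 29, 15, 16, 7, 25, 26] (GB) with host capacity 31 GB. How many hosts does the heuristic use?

6

Sorted descending: 29, 28, 26, 25, 22, 16, 15, 7.
  29 → host 1 (new)  [load 29/31]
  28 → host 2 (new)  [load 28/31]
  26 → host 3 (new)  [load 26/31]
  25 → host 4 (new)  [load 25/31]
  22 → host 5 (new)  [load 22/31]
  16 → host 6 (new)  [load 16/31]
  15 → host 6  [load 31/31]
  7 → host 5  [load 29/31]
6 hosts opened.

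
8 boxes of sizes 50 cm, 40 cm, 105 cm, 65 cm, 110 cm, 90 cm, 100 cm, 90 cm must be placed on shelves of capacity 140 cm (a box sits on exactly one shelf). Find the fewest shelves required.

6

Total = 110 + 105 + 100 + 90 + 90 + 65 + 50 + 40 = 650 cm.
Lower bound: ⌈650/140⌉ = 5 shelves.
A packing using 6 shelves:
  shelf 1: 110 = 110
  shelf 2: 105 = 105
  shelf 3: 100 + 40 = 140
  shelf 4: 90 + 50 = 140
  shelf 5: 90 = 90
  shelf 6: 65 = 65
No arrangement into 5 shelves stays within capacity, so 6 is optimal.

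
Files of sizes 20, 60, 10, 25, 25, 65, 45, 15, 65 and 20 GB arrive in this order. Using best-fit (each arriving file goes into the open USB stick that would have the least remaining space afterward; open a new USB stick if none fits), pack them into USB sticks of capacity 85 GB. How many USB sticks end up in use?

5

  20 → USB stick 1 (new)  [load 20/85]
  60 → USB stick 1  [load 80/85]
  10 → USB stick 2 (new)  [load 10/85]
  25 → USB stick 2  [load 35/85]
  25 → USB stick 2  [load 60/85]
  65 → USB stick 3 (new)  [load 65/85]
  45 → USB stick 4 (new)  [load 45/85]
  15 → USB stick 3  [load 80/85]
  65 → USB stick 5 (new)  [load 65/85]
  20 → USB stick 5  [load 85/85]
5 USB sticks opened.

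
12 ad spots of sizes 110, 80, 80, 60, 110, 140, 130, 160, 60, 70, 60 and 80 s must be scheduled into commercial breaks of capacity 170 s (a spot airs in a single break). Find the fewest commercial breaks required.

Total = 160 + 140 + 130 + 110 + 110 + 80 + 80 + 80 + 70 + 60 + 60 + 60 = 1140 s.
Lower bound: ⌈1140/170⌉ = 7 commercial breaks.
A packing using 8 commercial breaks:
  break 1: 160 = 160
  break 2: 140 = 140
  break 3: 130 = 130
  break 4: 110 + 60 = 170
  break 5: 110 + 60 = 170
  break 6: 80 + 80 = 160
  break 7: 80 + 70 = 150
  break 8: 60 = 60
No arrangement into 7 commercial breaks stays within capacity, so 8 is optimal.

8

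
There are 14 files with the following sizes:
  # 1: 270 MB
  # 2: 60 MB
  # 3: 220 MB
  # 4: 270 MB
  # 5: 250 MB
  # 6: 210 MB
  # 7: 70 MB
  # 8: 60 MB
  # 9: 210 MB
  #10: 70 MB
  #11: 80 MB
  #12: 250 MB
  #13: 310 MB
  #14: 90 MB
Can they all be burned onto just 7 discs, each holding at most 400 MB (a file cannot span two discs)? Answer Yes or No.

No

Total = 2420 MB; ⌈2420/400⌉ = 7.
8 files each exceed half the capacity and cannot share a disc, forcing at least 8 discs.
At least 8 discs are required, but only 7 are allowed.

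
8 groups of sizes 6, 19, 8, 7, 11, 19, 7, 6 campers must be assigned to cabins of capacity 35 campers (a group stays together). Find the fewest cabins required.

Total = 19 + 19 + 11 + 8 + 7 + 7 + 6 + 6 = 83 campers.
Lower bound: ⌈83/35⌉ = 3 cabins.
A packing using 3 cabins:
  cabin 1: 19 + 11 = 30
  cabin 2: 19 + 8 + 7 = 34
  cabin 3: 7 + 6 + 6 = 19
This matches the lower bound, so 3 is optimal.

3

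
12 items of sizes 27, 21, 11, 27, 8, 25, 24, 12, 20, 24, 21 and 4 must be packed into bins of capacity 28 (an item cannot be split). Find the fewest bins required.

9

Total = 27 + 27 + 25 + 24 + 24 + 21 + 21 + 20 + 12 + 11 + 8 + 4 = 224.
Lower bound: ⌈224/28⌉ = 8 bins.
A packing using 9 bins:
  bin 1: 27 = 27
  bin 2: 27 = 27
  bin 3: 25 = 25
  bin 4: 24 + 4 = 28
  bin 5: 24 = 24
  bin 6: 21 = 21
  bin 7: 21 = 21
  bin 8: 20 + 8 = 28
  bin 9: 12 + 11 = 23
No arrangement into 8 bins stays within capacity, so 9 is optimal.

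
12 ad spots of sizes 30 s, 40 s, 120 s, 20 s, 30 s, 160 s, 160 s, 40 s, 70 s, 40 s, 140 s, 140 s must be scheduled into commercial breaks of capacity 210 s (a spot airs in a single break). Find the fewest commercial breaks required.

5

Total = 160 + 160 + 140 + 140 + 120 + 70 + 40 + 40 + 40 + 30 + 30 + 20 = 990 s.
Lower bound: ⌈990/210⌉ = 5 commercial breaks.
A packing using 5 commercial breaks:
  break 1: 160 + 40 = 200
  break 2: 160 + 40 = 200
  break 3: 140 + 70 = 210
  break 4: 140 + 40 + 30 = 210
  break 5: 120 + 30 + 20 = 170
This matches the lower bound, so 5 is optimal.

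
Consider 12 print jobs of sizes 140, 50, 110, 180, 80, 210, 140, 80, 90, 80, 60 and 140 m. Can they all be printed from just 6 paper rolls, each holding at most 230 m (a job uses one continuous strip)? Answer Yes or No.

No

Total = 1360 m; ⌈1360/230⌉ = 6.
The bound of 6 does not rule out 6, but exhaustive search shows no assignment into 6 paper rolls of capacity 230 m exists — the minimum is 7.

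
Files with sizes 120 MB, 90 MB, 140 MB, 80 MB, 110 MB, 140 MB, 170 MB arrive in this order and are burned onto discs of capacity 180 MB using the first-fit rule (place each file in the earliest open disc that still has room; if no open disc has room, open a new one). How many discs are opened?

6

  120 → disc 1 (new)  [load 120/180]
  90 → disc 2 (new)  [load 90/180]
  140 → disc 3 (new)  [load 140/180]
  80 → disc 2  [load 170/180]
  110 → disc 4 (new)  [load 110/180]
  140 → disc 5 (new)  [load 140/180]
  170 → disc 6 (new)  [load 170/180]
6 discs opened.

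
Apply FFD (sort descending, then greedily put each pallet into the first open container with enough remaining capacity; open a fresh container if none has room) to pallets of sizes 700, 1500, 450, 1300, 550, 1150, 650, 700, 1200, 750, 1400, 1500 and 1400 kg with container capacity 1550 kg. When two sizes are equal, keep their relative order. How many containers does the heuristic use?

Sorted descending: 1500, 1500, 1400, 1400, 1300, 1200, 1150, 750, 700, 700, 650, 550, 450.
  1500 → container 1 (new)  [load 1500/1550]
  1500 → container 2 (new)  [load 1500/1550]
  1400 → container 3 (new)  [load 1400/1550]
  1400 → container 4 (new)  [load 1400/1550]
  1300 → container 5 (new)  [load 1300/1550]
  1200 → container 6 (new)  [load 1200/1550]
  1150 → container 7 (new)  [load 1150/1550]
  750 → container 8 (new)  [load 750/1550]
  700 → container 8  [load 1450/1550]
  700 → container 9 (new)  [load 700/1550]
  650 → container 9  [load 1350/1550]
  550 → container 10 (new)  [load 550/1550]
  450 → container 10  [load 1000/1550]
10 containers opened.

10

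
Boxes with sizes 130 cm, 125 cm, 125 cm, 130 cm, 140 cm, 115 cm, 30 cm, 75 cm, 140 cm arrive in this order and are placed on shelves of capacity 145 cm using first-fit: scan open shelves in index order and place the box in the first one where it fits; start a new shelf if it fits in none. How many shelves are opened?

8

  130 → shelf 1 (new)  [load 130/145]
  125 → shelf 2 (new)  [load 125/145]
  125 → shelf 3 (new)  [load 125/145]
  130 → shelf 4 (new)  [load 130/145]
  140 → shelf 5 (new)  [load 140/145]
  115 → shelf 6 (new)  [load 115/145]
  30 → shelf 6  [load 145/145]
  75 → shelf 7 (new)  [load 75/145]
  140 → shelf 8 (new)  [load 140/145]
8 shelves opened.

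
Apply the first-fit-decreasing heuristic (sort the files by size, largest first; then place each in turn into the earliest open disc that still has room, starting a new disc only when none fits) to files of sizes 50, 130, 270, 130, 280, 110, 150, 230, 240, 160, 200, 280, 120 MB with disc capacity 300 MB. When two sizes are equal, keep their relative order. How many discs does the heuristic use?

9

Sorted descending: 280, 280, 270, 240, 230, 200, 160, 150, 130, 130, 120, 110, 50.
  280 → disc 1 (new)  [load 280/300]
  280 → disc 2 (new)  [load 280/300]
  270 → disc 3 (new)  [load 270/300]
  240 → disc 4 (new)  [load 240/300]
  230 → disc 5 (new)  [load 230/300]
  200 → disc 6 (new)  [load 200/300]
  160 → disc 7 (new)  [load 160/300]
  150 → disc 8 (new)  [load 150/300]
  130 → disc 7  [load 290/300]
  130 → disc 8  [load 280/300]
  120 → disc 9 (new)  [load 120/300]
  110 → disc 9  [load 230/300]
  50 → disc 4  [load 290/300]
9 discs opened.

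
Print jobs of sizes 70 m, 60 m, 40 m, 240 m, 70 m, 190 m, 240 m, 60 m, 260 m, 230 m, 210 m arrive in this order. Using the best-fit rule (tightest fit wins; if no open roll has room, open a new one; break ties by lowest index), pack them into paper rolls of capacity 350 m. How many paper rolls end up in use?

  70 → roll 1 (new)  [load 70/350]
  60 → roll 1  [load 130/350]
  40 → roll 1  [load 170/350]
  240 → roll 2 (new)  [load 240/350]
  70 → roll 2  [load 310/350]
  190 → roll 3 (new)  [load 190/350]
  240 → roll 4 (new)  [load 240/350]
  60 → roll 4  [load 300/350]
  260 → roll 5 (new)  [load 260/350]
  230 → roll 6 (new)  [load 230/350]
  210 → roll 7 (new)  [load 210/350]
7 paper rolls opened.

7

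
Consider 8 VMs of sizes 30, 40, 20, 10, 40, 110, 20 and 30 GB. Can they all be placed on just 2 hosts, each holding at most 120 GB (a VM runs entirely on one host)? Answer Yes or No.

Total = 300 GB; ⌈300/120⌉ = 3.
At least 3 hosts are required, but only 2 are allowed.

No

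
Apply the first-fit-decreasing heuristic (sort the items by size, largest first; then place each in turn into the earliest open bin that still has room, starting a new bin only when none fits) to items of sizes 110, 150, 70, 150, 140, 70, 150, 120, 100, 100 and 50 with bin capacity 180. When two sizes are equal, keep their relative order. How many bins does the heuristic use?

8

Sorted descending: 150, 150, 150, 140, 120, 110, 100, 100, 70, 70, 50.
  150 → bin 1 (new)  [load 150/180]
  150 → bin 2 (new)  [load 150/180]
  150 → bin 3 (new)  [load 150/180]
  140 → bin 4 (new)  [load 140/180]
  120 → bin 5 (new)  [load 120/180]
  110 → bin 6 (new)  [load 110/180]
  100 → bin 7 (new)  [load 100/180]
  100 → bin 8 (new)  [load 100/180]
  70 → bin 6  [load 180/180]
  70 → bin 7  [load 170/180]
  50 → bin 5  [load 170/180]
8 bins opened.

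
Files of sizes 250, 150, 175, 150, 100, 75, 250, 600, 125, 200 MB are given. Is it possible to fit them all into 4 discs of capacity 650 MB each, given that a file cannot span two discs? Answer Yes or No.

Yes

A valid assignment using 4 discs:
  disc 1: 600 = 600
  disc 2: 250 + 250 + 150 = 650
  disc 3: 200 + 175 + 150 + 125 = 650
  disc 4: 100 + 75 = 175
Every load is within 650 MB, so 4 discs suffice.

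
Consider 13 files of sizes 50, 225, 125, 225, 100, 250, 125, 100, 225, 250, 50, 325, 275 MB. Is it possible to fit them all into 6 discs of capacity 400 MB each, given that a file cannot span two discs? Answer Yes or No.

Total = 2325 MB; ⌈2325/400⌉ = 6.
7 files each exceed half the capacity and cannot share a disc, forcing at least 7 discs.
At least 7 discs are required, but only 6 are allowed.

No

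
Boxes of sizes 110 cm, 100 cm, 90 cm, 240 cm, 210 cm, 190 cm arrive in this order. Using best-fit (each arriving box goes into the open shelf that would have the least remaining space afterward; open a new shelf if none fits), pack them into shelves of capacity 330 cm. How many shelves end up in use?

4

  110 → shelf 1 (new)  [load 110/330]
  100 → shelf 1  [load 210/330]
  90 → shelf 1  [load 300/330]
  240 → shelf 2 (new)  [load 240/330]
  210 → shelf 3 (new)  [load 210/330]
  190 → shelf 4 (new)  [load 190/330]
4 shelves opened.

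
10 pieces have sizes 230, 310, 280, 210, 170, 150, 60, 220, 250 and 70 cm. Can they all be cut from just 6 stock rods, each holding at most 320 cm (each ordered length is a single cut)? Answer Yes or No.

Total = 1950 cm; ⌈1950/320⌉ = 7.
At least 7 stock rods are required, but only 6 are allowed.

No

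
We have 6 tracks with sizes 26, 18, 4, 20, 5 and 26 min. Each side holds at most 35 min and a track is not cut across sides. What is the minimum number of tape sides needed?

4

Total = 26 + 26 + 20 + 18 + 5 + 4 = 99 min.
Lower bound: ⌈99/35⌉ = 3 tape sides.
Also, 4 tracks each exceed 35/2 min, and no two of those can share a side, so at least 4 tape sides are needed.
A packing using 4 tape sides:
  side 1: 26 + 5 + 4 = 35
  side 2: 26 = 26
  side 3: 20 = 20
  side 4: 18 = 18
This matches the lower bound, so 4 is optimal.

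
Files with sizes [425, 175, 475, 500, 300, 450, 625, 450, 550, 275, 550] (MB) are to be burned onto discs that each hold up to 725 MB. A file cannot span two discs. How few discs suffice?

8

Total = 625 + 550 + 550 + 500 + 475 + 450 + 450 + 425 + 300 + 275 + 175 = 4775 MB.
Lower bound: ⌈4775/725⌉ = 7 discs.
Also, 8 files each exceed 725/2 MB, and no two of those can share a disc, so at least 8 discs are needed.
A packing using 8 discs:
  disc 1: 625 = 625
  disc 2: 550 + 175 = 725
  disc 3: 550 = 550
  disc 4: 500 = 500
  disc 5: 475 = 475
  disc 6: 450 + 275 = 725
  disc 7: 450 = 450
  disc 8: 425 + 300 = 725
This matches the lower bound, so 8 is optimal.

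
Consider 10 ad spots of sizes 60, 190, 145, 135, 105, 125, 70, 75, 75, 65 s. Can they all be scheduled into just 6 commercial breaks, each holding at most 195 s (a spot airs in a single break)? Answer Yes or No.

A valid assignment using 6 commercial breaks:
  break 1: 190 = 190
  break 2: 145 = 145
  break 3: 135 + 60 = 195
  break 4: 125 + 70 = 195
  break 5: 105 + 75 = 180
  break 6: 75 + 65 = 140
Every load is within 195 s, so 6 commercial breaks suffice.

Yes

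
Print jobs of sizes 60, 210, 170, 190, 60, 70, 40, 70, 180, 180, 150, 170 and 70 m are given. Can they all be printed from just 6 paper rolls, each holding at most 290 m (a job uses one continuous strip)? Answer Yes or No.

Total = 1620 m; ⌈1620/290⌉ = 6.
7 print jobs each exceed half the capacity and cannot share a roll, forcing at least 7 paper rolls.
At least 7 paper rolls are required, but only 6 are allowed.

No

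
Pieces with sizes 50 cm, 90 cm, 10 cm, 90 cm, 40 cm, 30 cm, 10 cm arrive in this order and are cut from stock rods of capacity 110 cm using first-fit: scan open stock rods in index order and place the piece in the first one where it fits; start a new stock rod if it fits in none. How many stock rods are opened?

  50 → stock rod 1 (new)  [load 50/110]
  90 → stock rod 2 (new)  [load 90/110]
  10 → stock rod 1  [load 60/110]
  90 → stock rod 3 (new)  [load 90/110]
  40 → stock rod 1  [load 100/110]
  30 → stock rod 4 (new)  [load 30/110]
  10 → stock rod 1  [load 110/110]
4 stock rods opened.

4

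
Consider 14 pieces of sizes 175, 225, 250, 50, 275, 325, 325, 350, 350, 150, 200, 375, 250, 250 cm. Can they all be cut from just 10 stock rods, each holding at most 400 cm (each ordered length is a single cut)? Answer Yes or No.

No

Total = 3550 cm; ⌈3550/400⌉ = 9.
10 pieces each exceed half the capacity and cannot share a stock rod, forcing at least 10 stock rods.
The bound of 10 does not rule out 10, but exhaustive search shows no assignment into 10 stock rods of capacity 400 cm exists — the minimum is 11.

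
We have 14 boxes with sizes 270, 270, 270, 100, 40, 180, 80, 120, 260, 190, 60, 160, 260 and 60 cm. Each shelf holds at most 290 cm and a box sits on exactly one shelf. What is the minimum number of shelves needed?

Total = 270 + 270 + 270 + 260 + 260 + 190 + 180 + 160 + 120 + 100 + 80 + 60 + 60 + 40 = 2320 cm.
Lower bound: ⌈2320/290⌉ = 8 shelves.
A packing using 9 shelves:
  shelf 1: 270 = 270
  shelf 2: 270 = 270
  shelf 3: 270 = 270
  shelf 4: 260 = 260
  shelf 5: 260 = 260
  shelf 6: 190 + 100 = 290
  shelf 7: 180 + 80 = 260
  shelf 8: 160 + 120 = 280
  shelf 9: 60 + 60 + 40 = 160
No arrangement into 8 shelves stays within capacity, so 9 is optimal.

9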